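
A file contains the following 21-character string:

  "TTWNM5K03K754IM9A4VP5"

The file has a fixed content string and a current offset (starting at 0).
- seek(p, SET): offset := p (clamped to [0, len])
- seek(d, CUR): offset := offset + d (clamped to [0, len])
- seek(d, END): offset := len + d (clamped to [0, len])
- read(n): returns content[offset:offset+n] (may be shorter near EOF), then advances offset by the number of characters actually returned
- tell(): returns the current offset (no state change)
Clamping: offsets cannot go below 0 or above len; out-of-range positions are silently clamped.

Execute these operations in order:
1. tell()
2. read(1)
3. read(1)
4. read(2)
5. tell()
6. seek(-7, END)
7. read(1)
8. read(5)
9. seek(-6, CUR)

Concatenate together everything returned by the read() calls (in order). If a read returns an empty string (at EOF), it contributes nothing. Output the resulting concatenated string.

After 1 (tell()): offset=0
After 2 (read(1)): returned 'T', offset=1
After 3 (read(1)): returned 'T', offset=2
After 4 (read(2)): returned 'WN', offset=4
After 5 (tell()): offset=4
After 6 (seek(-7, END)): offset=14
After 7 (read(1)): returned 'M', offset=15
After 8 (read(5)): returned '9A4VP', offset=20
After 9 (seek(-6, CUR)): offset=14

Answer: TTWNM9A4VP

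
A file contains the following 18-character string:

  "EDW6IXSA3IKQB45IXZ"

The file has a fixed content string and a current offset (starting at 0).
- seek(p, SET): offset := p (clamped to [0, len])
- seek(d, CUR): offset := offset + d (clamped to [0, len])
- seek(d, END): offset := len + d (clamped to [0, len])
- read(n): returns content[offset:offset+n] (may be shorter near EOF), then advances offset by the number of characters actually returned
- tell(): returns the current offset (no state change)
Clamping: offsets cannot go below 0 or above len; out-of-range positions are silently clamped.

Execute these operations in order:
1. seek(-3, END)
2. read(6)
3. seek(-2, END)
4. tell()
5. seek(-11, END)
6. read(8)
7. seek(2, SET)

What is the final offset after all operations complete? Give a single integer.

Answer: 2

Derivation:
After 1 (seek(-3, END)): offset=15
After 2 (read(6)): returned 'IXZ', offset=18
After 3 (seek(-2, END)): offset=16
After 4 (tell()): offset=16
After 5 (seek(-11, END)): offset=7
After 6 (read(8)): returned 'A3IKQB45', offset=15
After 7 (seek(2, SET)): offset=2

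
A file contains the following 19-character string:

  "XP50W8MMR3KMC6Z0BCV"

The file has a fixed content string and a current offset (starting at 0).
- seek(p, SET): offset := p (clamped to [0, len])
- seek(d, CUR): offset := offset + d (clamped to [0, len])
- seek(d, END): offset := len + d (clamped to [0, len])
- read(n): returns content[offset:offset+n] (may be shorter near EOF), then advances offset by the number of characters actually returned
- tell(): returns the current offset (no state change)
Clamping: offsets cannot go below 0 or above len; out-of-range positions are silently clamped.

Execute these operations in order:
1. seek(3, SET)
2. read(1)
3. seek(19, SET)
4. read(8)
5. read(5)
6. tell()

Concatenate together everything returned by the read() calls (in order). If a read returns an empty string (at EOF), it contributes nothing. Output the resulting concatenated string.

Answer: 0

Derivation:
After 1 (seek(3, SET)): offset=3
After 2 (read(1)): returned '0', offset=4
After 3 (seek(19, SET)): offset=19
After 4 (read(8)): returned '', offset=19
After 5 (read(5)): returned '', offset=19
After 6 (tell()): offset=19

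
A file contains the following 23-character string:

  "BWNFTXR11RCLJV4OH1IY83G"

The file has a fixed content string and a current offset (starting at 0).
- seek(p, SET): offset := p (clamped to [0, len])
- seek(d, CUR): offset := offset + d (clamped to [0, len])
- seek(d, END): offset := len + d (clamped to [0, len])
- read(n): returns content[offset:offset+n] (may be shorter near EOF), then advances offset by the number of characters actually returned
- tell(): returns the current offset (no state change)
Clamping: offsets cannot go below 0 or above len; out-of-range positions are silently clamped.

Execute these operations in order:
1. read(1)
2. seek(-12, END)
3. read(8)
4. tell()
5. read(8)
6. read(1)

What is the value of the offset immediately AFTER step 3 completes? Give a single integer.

After 1 (read(1)): returned 'B', offset=1
After 2 (seek(-12, END)): offset=11
After 3 (read(8)): returned 'LJV4OH1I', offset=19

Answer: 19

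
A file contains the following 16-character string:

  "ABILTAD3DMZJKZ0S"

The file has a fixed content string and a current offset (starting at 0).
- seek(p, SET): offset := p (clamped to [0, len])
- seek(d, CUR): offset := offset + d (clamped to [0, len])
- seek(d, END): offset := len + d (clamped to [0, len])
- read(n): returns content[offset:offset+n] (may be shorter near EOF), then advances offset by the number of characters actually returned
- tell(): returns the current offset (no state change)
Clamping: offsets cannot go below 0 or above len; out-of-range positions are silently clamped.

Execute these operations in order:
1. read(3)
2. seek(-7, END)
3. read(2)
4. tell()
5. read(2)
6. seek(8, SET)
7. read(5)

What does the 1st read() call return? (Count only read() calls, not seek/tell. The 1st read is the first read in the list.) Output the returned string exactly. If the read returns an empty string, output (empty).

After 1 (read(3)): returned 'ABI', offset=3
After 2 (seek(-7, END)): offset=9
After 3 (read(2)): returned 'MZ', offset=11
After 4 (tell()): offset=11
After 5 (read(2)): returned 'JK', offset=13
After 6 (seek(8, SET)): offset=8
After 7 (read(5)): returned 'DMZJK', offset=13

Answer: ABI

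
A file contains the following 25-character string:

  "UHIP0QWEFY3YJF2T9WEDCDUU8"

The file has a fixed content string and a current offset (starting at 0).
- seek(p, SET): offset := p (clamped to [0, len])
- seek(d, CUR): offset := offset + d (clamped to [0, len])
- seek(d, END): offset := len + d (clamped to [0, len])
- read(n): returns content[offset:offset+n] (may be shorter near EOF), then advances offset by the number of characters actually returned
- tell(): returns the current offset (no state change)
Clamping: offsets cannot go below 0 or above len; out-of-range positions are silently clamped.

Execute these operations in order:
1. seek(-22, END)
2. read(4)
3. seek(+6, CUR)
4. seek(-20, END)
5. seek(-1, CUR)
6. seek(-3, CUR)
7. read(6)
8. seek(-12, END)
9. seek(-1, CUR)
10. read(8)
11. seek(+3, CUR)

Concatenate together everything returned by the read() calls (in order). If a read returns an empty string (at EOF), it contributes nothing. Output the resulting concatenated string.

After 1 (seek(-22, END)): offset=3
After 2 (read(4)): returned 'P0QW', offset=7
After 3 (seek(+6, CUR)): offset=13
After 4 (seek(-20, END)): offset=5
After 5 (seek(-1, CUR)): offset=4
After 6 (seek(-3, CUR)): offset=1
After 7 (read(6)): returned 'HIP0QW', offset=7
After 8 (seek(-12, END)): offset=13
After 9 (seek(-1, CUR)): offset=12
After 10 (read(8)): returned 'JF2T9WED', offset=20
After 11 (seek(+3, CUR)): offset=23

Answer: P0QWHIP0QWJF2T9WED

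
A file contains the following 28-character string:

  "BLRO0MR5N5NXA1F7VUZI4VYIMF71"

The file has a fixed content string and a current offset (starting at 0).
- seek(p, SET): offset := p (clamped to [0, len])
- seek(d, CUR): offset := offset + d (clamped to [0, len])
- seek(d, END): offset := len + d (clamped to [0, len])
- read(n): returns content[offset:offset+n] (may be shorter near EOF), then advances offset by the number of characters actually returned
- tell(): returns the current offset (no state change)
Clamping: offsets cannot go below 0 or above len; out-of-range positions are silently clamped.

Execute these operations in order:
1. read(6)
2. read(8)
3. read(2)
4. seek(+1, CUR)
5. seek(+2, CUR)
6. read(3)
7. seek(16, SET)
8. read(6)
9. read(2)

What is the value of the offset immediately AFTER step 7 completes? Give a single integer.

Answer: 16

Derivation:
After 1 (read(6)): returned 'BLRO0M', offset=6
After 2 (read(8)): returned 'R5N5NXA1', offset=14
After 3 (read(2)): returned 'F7', offset=16
After 4 (seek(+1, CUR)): offset=17
After 5 (seek(+2, CUR)): offset=19
After 6 (read(3)): returned 'I4V', offset=22
After 7 (seek(16, SET)): offset=16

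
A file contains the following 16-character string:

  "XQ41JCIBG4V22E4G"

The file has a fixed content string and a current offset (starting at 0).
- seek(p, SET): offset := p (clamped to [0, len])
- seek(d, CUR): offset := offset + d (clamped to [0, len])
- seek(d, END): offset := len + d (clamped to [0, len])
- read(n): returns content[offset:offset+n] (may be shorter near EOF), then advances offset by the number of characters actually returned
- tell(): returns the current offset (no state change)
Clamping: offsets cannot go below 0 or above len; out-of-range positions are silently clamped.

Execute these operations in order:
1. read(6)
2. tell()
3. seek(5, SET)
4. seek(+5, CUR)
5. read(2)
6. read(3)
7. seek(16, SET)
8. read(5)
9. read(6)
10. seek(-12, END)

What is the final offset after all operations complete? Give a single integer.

After 1 (read(6)): returned 'XQ41JC', offset=6
After 2 (tell()): offset=6
After 3 (seek(5, SET)): offset=5
After 4 (seek(+5, CUR)): offset=10
After 5 (read(2)): returned 'V2', offset=12
After 6 (read(3)): returned '2E4', offset=15
After 7 (seek(16, SET)): offset=16
After 8 (read(5)): returned '', offset=16
After 9 (read(6)): returned '', offset=16
After 10 (seek(-12, END)): offset=4

Answer: 4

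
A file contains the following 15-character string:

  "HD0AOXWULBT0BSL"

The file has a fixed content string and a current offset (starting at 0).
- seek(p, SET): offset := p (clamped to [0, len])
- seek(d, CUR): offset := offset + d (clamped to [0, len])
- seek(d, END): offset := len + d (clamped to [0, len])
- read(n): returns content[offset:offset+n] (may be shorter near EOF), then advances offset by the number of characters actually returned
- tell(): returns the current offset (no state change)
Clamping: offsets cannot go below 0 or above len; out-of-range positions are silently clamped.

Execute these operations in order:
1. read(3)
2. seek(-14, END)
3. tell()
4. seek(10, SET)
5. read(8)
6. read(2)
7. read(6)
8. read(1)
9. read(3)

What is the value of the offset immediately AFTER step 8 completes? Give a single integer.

After 1 (read(3)): returned 'HD0', offset=3
After 2 (seek(-14, END)): offset=1
After 3 (tell()): offset=1
After 4 (seek(10, SET)): offset=10
After 5 (read(8)): returned 'T0BSL', offset=15
After 6 (read(2)): returned '', offset=15
After 7 (read(6)): returned '', offset=15
After 8 (read(1)): returned '', offset=15

Answer: 15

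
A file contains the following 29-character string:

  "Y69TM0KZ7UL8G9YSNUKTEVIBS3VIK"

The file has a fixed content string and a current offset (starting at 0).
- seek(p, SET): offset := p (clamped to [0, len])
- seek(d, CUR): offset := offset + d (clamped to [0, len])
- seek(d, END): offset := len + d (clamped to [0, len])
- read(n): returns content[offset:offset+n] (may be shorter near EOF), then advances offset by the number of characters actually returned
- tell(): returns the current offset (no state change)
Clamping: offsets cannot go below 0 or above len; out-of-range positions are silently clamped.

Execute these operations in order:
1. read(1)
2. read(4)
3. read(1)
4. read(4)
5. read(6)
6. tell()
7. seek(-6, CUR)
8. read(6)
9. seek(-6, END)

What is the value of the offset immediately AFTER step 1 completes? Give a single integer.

Answer: 1

Derivation:
After 1 (read(1)): returned 'Y', offset=1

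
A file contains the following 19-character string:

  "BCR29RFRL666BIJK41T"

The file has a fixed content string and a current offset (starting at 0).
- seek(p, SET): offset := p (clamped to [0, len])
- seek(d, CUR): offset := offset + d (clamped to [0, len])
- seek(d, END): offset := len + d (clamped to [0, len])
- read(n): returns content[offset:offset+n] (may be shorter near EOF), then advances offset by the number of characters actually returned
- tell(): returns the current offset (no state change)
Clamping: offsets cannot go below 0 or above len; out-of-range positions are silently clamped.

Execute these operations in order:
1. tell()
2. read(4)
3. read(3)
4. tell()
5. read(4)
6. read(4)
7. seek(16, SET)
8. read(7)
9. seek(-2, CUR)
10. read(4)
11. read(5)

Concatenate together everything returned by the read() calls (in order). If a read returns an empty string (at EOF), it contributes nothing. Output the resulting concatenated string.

After 1 (tell()): offset=0
After 2 (read(4)): returned 'BCR2', offset=4
After 3 (read(3)): returned '9RF', offset=7
After 4 (tell()): offset=7
After 5 (read(4)): returned 'RL66', offset=11
After 6 (read(4)): returned '6BIJ', offset=15
After 7 (seek(16, SET)): offset=16
After 8 (read(7)): returned '41T', offset=19
After 9 (seek(-2, CUR)): offset=17
After 10 (read(4)): returned '1T', offset=19
After 11 (read(5)): returned '', offset=19

Answer: BCR29RFRL666BIJ41T1T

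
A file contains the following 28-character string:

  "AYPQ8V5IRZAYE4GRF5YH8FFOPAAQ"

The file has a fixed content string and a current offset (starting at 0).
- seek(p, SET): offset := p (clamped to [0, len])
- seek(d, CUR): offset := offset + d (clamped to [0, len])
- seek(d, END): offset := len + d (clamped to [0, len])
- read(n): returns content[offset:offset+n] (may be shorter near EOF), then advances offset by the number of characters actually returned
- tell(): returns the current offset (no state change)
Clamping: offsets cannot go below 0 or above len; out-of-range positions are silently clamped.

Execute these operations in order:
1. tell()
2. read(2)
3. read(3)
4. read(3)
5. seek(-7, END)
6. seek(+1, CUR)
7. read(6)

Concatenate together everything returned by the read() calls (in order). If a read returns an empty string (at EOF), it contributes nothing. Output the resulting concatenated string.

Answer: AYPQ8V5IFOPAAQ

Derivation:
After 1 (tell()): offset=0
After 2 (read(2)): returned 'AY', offset=2
After 3 (read(3)): returned 'PQ8', offset=5
After 4 (read(3)): returned 'V5I', offset=8
After 5 (seek(-7, END)): offset=21
After 6 (seek(+1, CUR)): offset=22
After 7 (read(6)): returned 'FOPAAQ', offset=28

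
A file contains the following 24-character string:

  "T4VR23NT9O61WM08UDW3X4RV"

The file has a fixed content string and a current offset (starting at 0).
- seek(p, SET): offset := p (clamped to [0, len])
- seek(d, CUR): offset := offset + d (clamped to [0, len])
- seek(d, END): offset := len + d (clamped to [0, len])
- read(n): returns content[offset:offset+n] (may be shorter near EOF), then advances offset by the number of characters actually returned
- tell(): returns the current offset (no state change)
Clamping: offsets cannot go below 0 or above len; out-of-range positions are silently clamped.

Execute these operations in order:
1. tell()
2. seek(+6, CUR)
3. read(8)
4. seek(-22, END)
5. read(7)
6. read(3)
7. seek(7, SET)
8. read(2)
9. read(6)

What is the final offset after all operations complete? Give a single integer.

After 1 (tell()): offset=0
After 2 (seek(+6, CUR)): offset=6
After 3 (read(8)): returned 'NT9O61WM', offset=14
After 4 (seek(-22, END)): offset=2
After 5 (read(7)): returned 'VR23NT9', offset=9
After 6 (read(3)): returned 'O61', offset=12
After 7 (seek(7, SET)): offset=7
After 8 (read(2)): returned 'T9', offset=9
After 9 (read(6)): returned 'O61WM0', offset=15

Answer: 15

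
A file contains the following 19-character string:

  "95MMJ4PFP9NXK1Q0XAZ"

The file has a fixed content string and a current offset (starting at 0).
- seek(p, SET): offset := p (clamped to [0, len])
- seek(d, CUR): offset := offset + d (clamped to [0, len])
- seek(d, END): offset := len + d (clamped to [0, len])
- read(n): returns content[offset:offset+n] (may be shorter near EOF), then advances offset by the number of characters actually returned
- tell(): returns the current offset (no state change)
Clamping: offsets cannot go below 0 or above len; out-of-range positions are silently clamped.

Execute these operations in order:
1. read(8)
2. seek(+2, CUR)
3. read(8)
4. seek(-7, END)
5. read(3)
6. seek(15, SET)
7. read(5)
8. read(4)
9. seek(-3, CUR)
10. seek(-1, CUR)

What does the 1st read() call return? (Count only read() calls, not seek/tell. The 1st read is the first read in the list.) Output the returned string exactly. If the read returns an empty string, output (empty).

After 1 (read(8)): returned '95MMJ4PF', offset=8
After 2 (seek(+2, CUR)): offset=10
After 3 (read(8)): returned 'NXK1Q0XA', offset=18
After 4 (seek(-7, END)): offset=12
After 5 (read(3)): returned 'K1Q', offset=15
After 6 (seek(15, SET)): offset=15
After 7 (read(5)): returned '0XAZ', offset=19
After 8 (read(4)): returned '', offset=19
After 9 (seek(-3, CUR)): offset=16
After 10 (seek(-1, CUR)): offset=15

Answer: 95MMJ4PF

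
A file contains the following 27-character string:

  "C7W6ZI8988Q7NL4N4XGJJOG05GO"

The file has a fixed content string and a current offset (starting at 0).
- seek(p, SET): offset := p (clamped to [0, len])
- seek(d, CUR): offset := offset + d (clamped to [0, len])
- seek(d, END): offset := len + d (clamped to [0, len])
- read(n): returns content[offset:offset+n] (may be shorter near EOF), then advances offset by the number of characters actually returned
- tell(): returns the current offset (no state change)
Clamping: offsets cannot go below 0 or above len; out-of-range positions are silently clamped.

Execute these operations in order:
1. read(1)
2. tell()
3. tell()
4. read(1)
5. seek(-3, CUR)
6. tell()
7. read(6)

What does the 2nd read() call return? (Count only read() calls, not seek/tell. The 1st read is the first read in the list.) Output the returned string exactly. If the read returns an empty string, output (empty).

After 1 (read(1)): returned 'C', offset=1
After 2 (tell()): offset=1
After 3 (tell()): offset=1
After 4 (read(1)): returned '7', offset=2
After 5 (seek(-3, CUR)): offset=0
After 6 (tell()): offset=0
After 7 (read(6)): returned 'C7W6ZI', offset=6

Answer: 7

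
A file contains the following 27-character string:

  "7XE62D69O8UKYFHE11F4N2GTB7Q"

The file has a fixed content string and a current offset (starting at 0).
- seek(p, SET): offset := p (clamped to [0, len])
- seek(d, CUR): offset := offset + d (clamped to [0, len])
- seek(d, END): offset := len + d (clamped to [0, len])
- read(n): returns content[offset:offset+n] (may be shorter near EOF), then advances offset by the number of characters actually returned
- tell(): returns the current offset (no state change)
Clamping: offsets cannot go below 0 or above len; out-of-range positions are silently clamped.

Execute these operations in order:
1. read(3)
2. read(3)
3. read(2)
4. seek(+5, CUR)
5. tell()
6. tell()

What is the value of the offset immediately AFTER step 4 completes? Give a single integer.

After 1 (read(3)): returned '7XE', offset=3
After 2 (read(3)): returned '62D', offset=6
After 3 (read(2)): returned '69', offset=8
After 4 (seek(+5, CUR)): offset=13

Answer: 13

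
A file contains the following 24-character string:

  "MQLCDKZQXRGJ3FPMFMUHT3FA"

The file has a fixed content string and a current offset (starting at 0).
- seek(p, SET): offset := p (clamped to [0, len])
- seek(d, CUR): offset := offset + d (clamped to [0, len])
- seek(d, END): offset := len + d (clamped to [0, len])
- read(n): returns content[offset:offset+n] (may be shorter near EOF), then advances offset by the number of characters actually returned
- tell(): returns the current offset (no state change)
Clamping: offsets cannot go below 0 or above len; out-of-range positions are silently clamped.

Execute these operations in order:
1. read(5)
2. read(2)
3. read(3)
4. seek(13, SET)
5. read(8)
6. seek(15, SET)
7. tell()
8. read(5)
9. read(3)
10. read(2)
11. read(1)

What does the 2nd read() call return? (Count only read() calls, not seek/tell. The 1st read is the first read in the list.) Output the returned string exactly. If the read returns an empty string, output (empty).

Answer: KZ

Derivation:
After 1 (read(5)): returned 'MQLCD', offset=5
After 2 (read(2)): returned 'KZ', offset=7
After 3 (read(3)): returned 'QXR', offset=10
After 4 (seek(13, SET)): offset=13
After 5 (read(8)): returned 'FPMFMUHT', offset=21
After 6 (seek(15, SET)): offset=15
After 7 (tell()): offset=15
After 8 (read(5)): returned 'MFMUH', offset=20
After 9 (read(3)): returned 'T3F', offset=23
After 10 (read(2)): returned 'A', offset=24
After 11 (read(1)): returned '', offset=24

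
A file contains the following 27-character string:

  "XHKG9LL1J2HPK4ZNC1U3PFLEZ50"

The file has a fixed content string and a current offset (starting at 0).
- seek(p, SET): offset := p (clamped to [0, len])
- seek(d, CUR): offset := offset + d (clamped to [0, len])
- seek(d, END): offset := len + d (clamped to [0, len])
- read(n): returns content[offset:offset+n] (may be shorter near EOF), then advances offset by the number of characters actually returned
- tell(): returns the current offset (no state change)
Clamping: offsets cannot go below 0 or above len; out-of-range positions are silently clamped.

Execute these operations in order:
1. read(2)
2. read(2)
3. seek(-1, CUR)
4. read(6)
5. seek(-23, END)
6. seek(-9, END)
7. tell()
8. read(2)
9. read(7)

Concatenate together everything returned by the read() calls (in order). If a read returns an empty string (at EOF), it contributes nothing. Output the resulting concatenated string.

Answer: XHKGG9LL1JU3PFLEZ50

Derivation:
After 1 (read(2)): returned 'XH', offset=2
After 2 (read(2)): returned 'KG', offset=4
After 3 (seek(-1, CUR)): offset=3
After 4 (read(6)): returned 'G9LL1J', offset=9
After 5 (seek(-23, END)): offset=4
After 6 (seek(-9, END)): offset=18
After 7 (tell()): offset=18
After 8 (read(2)): returned 'U3', offset=20
After 9 (read(7)): returned 'PFLEZ50', offset=27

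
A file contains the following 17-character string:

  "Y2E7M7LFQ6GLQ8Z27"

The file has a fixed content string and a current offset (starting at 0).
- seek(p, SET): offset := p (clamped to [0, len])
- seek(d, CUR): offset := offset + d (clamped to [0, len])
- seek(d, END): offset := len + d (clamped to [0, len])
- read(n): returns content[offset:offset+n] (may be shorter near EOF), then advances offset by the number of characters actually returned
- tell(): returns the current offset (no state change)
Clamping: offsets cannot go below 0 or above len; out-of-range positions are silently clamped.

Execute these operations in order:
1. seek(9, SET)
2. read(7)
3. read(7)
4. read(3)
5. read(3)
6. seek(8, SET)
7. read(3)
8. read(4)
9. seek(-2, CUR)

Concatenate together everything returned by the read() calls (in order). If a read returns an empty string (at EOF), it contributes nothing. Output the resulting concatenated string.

Answer: 6GLQ8Z27Q6GLQ8Z

Derivation:
After 1 (seek(9, SET)): offset=9
After 2 (read(7)): returned '6GLQ8Z2', offset=16
After 3 (read(7)): returned '7', offset=17
After 4 (read(3)): returned '', offset=17
After 5 (read(3)): returned '', offset=17
After 6 (seek(8, SET)): offset=8
After 7 (read(3)): returned 'Q6G', offset=11
After 8 (read(4)): returned 'LQ8Z', offset=15
After 9 (seek(-2, CUR)): offset=13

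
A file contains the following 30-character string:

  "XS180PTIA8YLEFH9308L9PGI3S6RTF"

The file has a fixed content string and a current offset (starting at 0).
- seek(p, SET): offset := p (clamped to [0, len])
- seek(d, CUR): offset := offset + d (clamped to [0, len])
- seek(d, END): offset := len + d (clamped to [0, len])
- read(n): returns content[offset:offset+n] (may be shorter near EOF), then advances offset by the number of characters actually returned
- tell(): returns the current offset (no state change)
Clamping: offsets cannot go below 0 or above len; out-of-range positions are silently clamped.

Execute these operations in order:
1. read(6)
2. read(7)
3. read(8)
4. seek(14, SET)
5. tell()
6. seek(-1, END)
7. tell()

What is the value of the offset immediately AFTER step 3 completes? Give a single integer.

After 1 (read(6)): returned 'XS180P', offset=6
After 2 (read(7)): returned 'TIA8YLE', offset=13
After 3 (read(8)): returned 'FH9308L9', offset=21

Answer: 21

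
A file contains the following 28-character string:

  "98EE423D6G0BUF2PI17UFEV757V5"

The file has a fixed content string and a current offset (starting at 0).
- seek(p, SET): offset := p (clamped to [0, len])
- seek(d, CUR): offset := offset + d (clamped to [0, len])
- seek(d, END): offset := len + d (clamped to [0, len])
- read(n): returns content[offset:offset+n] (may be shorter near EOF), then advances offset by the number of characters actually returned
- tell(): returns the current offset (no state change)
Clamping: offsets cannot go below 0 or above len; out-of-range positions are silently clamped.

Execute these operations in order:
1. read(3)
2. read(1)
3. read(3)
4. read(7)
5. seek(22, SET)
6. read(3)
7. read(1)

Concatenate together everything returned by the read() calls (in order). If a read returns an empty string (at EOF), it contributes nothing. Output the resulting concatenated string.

After 1 (read(3)): returned '98E', offset=3
After 2 (read(1)): returned 'E', offset=4
After 3 (read(3)): returned '423', offset=7
After 4 (read(7)): returned 'D6G0BUF', offset=14
After 5 (seek(22, SET)): offset=22
After 6 (read(3)): returned 'V75', offset=25
After 7 (read(1)): returned '7', offset=26

Answer: 98EE423D6G0BUFV757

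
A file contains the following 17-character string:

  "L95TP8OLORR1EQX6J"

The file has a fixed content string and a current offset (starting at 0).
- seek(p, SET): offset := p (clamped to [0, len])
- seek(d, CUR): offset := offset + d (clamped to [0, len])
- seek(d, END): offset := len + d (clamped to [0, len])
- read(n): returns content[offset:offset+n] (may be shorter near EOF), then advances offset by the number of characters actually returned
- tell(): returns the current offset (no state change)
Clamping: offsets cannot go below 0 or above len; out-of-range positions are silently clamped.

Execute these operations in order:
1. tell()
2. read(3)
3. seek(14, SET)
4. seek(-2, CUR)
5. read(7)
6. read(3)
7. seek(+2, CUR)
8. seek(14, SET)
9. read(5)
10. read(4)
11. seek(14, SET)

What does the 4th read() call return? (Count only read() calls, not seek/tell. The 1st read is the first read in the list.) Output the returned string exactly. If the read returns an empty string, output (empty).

Answer: X6J

Derivation:
After 1 (tell()): offset=0
After 2 (read(3)): returned 'L95', offset=3
After 3 (seek(14, SET)): offset=14
After 4 (seek(-2, CUR)): offset=12
After 5 (read(7)): returned 'EQX6J', offset=17
After 6 (read(3)): returned '', offset=17
After 7 (seek(+2, CUR)): offset=17
After 8 (seek(14, SET)): offset=14
After 9 (read(5)): returned 'X6J', offset=17
After 10 (read(4)): returned '', offset=17
After 11 (seek(14, SET)): offset=14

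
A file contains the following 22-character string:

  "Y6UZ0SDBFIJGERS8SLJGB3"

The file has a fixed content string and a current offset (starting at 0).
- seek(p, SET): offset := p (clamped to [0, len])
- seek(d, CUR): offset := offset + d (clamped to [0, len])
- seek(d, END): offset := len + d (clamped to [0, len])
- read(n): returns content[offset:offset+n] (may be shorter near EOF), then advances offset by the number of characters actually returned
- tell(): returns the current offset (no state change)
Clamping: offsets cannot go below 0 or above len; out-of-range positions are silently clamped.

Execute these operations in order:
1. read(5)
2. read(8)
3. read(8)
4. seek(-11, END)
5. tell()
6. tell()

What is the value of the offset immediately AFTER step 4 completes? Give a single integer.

After 1 (read(5)): returned 'Y6UZ0', offset=5
After 2 (read(8)): returned 'SDBFIJGE', offset=13
After 3 (read(8)): returned 'RS8SLJGB', offset=21
After 4 (seek(-11, END)): offset=11

Answer: 11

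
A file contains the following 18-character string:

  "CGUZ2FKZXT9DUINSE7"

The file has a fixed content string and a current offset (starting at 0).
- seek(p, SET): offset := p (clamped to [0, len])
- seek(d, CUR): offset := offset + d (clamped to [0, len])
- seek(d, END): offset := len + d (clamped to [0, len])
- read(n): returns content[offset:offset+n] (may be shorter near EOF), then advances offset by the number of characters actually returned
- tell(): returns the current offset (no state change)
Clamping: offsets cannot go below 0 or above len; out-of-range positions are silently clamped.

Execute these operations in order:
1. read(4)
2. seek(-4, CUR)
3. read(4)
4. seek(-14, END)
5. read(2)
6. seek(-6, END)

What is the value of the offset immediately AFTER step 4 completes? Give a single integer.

After 1 (read(4)): returned 'CGUZ', offset=4
After 2 (seek(-4, CUR)): offset=0
After 3 (read(4)): returned 'CGUZ', offset=4
After 4 (seek(-14, END)): offset=4

Answer: 4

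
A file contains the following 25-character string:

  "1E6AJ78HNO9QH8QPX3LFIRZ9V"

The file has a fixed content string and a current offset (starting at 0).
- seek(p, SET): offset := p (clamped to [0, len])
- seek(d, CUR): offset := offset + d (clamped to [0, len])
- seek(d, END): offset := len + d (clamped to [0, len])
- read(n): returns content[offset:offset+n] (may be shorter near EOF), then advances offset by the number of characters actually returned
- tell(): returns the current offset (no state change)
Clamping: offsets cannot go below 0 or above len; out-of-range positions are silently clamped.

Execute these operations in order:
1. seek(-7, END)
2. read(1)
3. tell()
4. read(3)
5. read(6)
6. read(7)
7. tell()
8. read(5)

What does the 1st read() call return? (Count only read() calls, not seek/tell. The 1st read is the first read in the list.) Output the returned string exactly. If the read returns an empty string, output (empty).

After 1 (seek(-7, END)): offset=18
After 2 (read(1)): returned 'L', offset=19
After 3 (tell()): offset=19
After 4 (read(3)): returned 'FIR', offset=22
After 5 (read(6)): returned 'Z9V', offset=25
After 6 (read(7)): returned '', offset=25
After 7 (tell()): offset=25
After 8 (read(5)): returned '', offset=25

Answer: L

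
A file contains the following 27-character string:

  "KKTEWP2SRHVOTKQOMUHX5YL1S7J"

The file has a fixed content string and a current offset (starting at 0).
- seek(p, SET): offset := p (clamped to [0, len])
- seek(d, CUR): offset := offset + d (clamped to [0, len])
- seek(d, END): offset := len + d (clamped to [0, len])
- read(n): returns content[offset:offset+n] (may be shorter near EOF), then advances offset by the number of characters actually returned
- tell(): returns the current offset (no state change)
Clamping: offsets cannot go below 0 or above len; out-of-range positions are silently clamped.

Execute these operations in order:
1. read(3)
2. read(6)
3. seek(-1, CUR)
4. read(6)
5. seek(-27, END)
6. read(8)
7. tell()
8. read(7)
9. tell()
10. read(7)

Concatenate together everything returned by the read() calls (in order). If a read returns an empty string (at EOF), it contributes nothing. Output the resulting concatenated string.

After 1 (read(3)): returned 'KKT', offset=3
After 2 (read(6)): returned 'EWP2SR', offset=9
After 3 (seek(-1, CUR)): offset=8
After 4 (read(6)): returned 'RHVOTK', offset=14
After 5 (seek(-27, END)): offset=0
After 6 (read(8)): returned 'KKTEWP2S', offset=8
After 7 (tell()): offset=8
After 8 (read(7)): returned 'RHVOTKQ', offset=15
After 9 (tell()): offset=15
After 10 (read(7)): returned 'OMUHX5Y', offset=22

Answer: KKTEWP2SRRHVOTKKKTEWP2SRHVOTKQOMUHX5Y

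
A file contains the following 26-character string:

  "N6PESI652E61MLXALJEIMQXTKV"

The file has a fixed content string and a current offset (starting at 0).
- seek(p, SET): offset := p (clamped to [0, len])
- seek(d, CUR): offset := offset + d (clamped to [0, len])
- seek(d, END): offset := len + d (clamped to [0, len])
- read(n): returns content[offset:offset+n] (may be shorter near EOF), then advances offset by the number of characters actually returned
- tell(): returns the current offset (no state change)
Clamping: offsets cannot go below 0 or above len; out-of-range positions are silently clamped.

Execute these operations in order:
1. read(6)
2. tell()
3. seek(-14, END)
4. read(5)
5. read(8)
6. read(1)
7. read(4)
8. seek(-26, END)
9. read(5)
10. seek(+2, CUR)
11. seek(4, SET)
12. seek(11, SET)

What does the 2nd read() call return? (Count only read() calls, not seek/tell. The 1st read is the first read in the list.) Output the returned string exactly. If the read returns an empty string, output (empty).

Answer: MLXAL

Derivation:
After 1 (read(6)): returned 'N6PESI', offset=6
After 2 (tell()): offset=6
After 3 (seek(-14, END)): offset=12
After 4 (read(5)): returned 'MLXAL', offset=17
After 5 (read(8)): returned 'JEIMQXTK', offset=25
After 6 (read(1)): returned 'V', offset=26
After 7 (read(4)): returned '', offset=26
After 8 (seek(-26, END)): offset=0
After 9 (read(5)): returned 'N6PES', offset=5
After 10 (seek(+2, CUR)): offset=7
After 11 (seek(4, SET)): offset=4
After 12 (seek(11, SET)): offset=11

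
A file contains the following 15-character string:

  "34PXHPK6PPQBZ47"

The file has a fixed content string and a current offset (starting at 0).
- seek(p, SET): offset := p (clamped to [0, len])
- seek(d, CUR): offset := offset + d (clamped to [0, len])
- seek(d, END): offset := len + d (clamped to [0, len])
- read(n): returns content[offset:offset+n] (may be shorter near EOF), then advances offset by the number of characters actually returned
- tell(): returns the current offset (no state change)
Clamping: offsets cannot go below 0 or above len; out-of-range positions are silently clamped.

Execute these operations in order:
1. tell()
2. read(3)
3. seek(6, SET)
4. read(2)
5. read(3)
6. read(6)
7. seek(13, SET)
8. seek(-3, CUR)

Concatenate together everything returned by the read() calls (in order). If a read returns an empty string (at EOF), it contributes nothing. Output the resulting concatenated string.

After 1 (tell()): offset=0
After 2 (read(3)): returned '34P', offset=3
After 3 (seek(6, SET)): offset=6
After 4 (read(2)): returned 'K6', offset=8
After 5 (read(3)): returned 'PPQ', offset=11
After 6 (read(6)): returned 'BZ47', offset=15
After 7 (seek(13, SET)): offset=13
After 8 (seek(-3, CUR)): offset=10

Answer: 34PK6PPQBZ47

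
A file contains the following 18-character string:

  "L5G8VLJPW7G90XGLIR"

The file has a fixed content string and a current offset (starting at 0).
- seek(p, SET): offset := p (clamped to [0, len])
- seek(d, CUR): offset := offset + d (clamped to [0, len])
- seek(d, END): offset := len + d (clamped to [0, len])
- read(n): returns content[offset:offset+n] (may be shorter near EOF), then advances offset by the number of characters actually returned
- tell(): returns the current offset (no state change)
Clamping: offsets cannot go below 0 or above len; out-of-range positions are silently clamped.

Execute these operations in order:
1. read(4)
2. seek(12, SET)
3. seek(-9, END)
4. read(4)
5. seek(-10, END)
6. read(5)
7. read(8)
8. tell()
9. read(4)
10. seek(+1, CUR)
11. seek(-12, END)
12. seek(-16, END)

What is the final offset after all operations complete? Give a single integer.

After 1 (read(4)): returned 'L5G8', offset=4
After 2 (seek(12, SET)): offset=12
After 3 (seek(-9, END)): offset=9
After 4 (read(4)): returned '7G90', offset=13
After 5 (seek(-10, END)): offset=8
After 6 (read(5)): returned 'W7G90', offset=13
After 7 (read(8)): returned 'XGLIR', offset=18
After 8 (tell()): offset=18
After 9 (read(4)): returned '', offset=18
After 10 (seek(+1, CUR)): offset=18
After 11 (seek(-12, END)): offset=6
After 12 (seek(-16, END)): offset=2

Answer: 2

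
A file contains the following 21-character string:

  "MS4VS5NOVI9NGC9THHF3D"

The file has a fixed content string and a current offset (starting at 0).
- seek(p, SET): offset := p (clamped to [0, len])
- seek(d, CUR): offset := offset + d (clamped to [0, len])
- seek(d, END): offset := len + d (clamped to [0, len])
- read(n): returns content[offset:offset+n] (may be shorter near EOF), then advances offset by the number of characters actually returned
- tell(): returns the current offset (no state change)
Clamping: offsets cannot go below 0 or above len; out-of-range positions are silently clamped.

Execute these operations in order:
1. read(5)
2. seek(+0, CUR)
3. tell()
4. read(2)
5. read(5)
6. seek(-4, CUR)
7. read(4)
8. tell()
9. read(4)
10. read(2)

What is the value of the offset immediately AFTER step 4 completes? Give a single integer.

After 1 (read(5)): returned 'MS4VS', offset=5
After 2 (seek(+0, CUR)): offset=5
After 3 (tell()): offset=5
After 4 (read(2)): returned '5N', offset=7

Answer: 7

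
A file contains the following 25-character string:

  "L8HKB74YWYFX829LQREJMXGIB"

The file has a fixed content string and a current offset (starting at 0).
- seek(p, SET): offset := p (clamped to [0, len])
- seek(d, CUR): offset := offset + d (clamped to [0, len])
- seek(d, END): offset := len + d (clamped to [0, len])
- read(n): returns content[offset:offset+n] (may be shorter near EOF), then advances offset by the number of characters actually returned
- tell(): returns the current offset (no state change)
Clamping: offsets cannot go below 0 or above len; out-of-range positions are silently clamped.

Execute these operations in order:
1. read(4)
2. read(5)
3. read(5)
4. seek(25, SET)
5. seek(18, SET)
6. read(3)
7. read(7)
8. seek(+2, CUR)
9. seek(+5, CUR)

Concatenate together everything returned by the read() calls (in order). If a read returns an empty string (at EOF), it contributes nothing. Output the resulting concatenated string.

After 1 (read(4)): returned 'L8HK', offset=4
After 2 (read(5)): returned 'B74YW', offset=9
After 3 (read(5)): returned 'YFX82', offset=14
After 4 (seek(25, SET)): offset=25
After 5 (seek(18, SET)): offset=18
After 6 (read(3)): returned 'EJM', offset=21
After 7 (read(7)): returned 'XGIB', offset=25
After 8 (seek(+2, CUR)): offset=25
After 9 (seek(+5, CUR)): offset=25

Answer: L8HKB74YWYFX82EJMXGIB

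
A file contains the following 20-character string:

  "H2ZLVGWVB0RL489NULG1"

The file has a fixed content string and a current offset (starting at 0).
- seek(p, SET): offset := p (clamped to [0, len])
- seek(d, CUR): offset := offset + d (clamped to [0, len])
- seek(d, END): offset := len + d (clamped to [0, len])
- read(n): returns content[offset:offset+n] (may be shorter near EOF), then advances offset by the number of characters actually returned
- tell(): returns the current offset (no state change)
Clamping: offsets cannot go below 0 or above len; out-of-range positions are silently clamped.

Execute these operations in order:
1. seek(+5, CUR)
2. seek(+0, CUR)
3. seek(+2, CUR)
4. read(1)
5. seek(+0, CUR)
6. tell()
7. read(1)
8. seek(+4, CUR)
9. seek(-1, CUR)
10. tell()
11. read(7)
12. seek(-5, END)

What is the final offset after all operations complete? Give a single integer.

Answer: 15

Derivation:
After 1 (seek(+5, CUR)): offset=5
After 2 (seek(+0, CUR)): offset=5
After 3 (seek(+2, CUR)): offset=7
After 4 (read(1)): returned 'V', offset=8
After 5 (seek(+0, CUR)): offset=8
After 6 (tell()): offset=8
After 7 (read(1)): returned 'B', offset=9
After 8 (seek(+4, CUR)): offset=13
After 9 (seek(-1, CUR)): offset=12
After 10 (tell()): offset=12
After 11 (read(7)): returned '489NULG', offset=19
After 12 (seek(-5, END)): offset=15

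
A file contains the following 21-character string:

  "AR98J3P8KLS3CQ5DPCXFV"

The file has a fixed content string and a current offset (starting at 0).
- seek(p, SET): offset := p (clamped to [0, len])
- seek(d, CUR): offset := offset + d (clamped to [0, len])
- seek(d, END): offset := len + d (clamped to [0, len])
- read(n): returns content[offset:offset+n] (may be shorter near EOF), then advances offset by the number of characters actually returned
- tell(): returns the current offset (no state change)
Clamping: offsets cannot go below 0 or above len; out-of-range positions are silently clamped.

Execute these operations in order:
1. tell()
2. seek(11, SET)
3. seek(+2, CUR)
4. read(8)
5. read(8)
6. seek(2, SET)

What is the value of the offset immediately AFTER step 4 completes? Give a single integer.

Answer: 21

Derivation:
After 1 (tell()): offset=0
After 2 (seek(11, SET)): offset=11
After 3 (seek(+2, CUR)): offset=13
After 4 (read(8)): returned 'Q5DPCXFV', offset=21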